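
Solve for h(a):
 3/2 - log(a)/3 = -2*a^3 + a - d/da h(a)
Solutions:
 h(a) = C1 - a^4/2 + a^2/2 + a*log(a)/3 - 11*a/6


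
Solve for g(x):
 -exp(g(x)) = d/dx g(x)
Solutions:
 g(x) = log(1/(C1 + x))


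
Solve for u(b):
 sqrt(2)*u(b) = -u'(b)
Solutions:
 u(b) = C1*exp(-sqrt(2)*b)


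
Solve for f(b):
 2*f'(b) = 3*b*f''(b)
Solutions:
 f(b) = C1 + C2*b^(5/3)


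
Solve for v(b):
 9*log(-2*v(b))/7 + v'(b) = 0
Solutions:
 7*Integral(1/(log(-_y) + log(2)), (_y, v(b)))/9 = C1 - b


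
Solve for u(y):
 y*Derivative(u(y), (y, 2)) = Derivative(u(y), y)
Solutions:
 u(y) = C1 + C2*y^2


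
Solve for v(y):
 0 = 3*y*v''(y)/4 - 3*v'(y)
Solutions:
 v(y) = C1 + C2*y^5


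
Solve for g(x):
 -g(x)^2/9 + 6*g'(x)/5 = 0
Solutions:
 g(x) = -54/(C1 + 5*x)


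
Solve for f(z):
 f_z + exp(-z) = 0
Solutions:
 f(z) = C1 + exp(-z)


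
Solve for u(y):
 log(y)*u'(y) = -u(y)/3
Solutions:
 u(y) = C1*exp(-li(y)/3)


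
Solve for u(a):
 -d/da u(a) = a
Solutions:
 u(a) = C1 - a^2/2


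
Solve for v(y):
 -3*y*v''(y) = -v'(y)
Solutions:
 v(y) = C1 + C2*y^(4/3)


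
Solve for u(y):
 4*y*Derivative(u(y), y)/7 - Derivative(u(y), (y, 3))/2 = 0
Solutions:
 u(y) = C1 + Integral(C2*airyai(2*7^(2/3)*y/7) + C3*airybi(2*7^(2/3)*y/7), y)


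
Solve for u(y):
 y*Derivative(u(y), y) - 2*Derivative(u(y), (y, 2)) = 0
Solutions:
 u(y) = C1 + C2*erfi(y/2)


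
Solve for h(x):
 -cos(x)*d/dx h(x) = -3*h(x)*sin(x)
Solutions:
 h(x) = C1/cos(x)^3


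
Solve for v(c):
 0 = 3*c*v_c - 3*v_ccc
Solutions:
 v(c) = C1 + Integral(C2*airyai(c) + C3*airybi(c), c)


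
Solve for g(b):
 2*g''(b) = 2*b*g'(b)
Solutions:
 g(b) = C1 + C2*erfi(sqrt(2)*b/2)


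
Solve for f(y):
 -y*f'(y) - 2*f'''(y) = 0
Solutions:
 f(y) = C1 + Integral(C2*airyai(-2^(2/3)*y/2) + C3*airybi(-2^(2/3)*y/2), y)


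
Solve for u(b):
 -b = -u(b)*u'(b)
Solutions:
 u(b) = -sqrt(C1 + b^2)
 u(b) = sqrt(C1 + b^2)


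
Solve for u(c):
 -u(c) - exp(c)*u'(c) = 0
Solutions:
 u(c) = C1*exp(exp(-c))


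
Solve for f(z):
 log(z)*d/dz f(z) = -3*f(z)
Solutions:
 f(z) = C1*exp(-3*li(z))


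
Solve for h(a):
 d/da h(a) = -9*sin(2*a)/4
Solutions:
 h(a) = C1 + 9*cos(2*a)/8


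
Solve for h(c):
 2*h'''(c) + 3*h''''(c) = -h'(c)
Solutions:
 h(c) = C1 + C4*exp(-c) + (C2*sin(sqrt(11)*c/6) + C3*cos(sqrt(11)*c/6))*exp(c/6)


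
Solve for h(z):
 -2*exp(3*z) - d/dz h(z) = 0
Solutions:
 h(z) = C1 - 2*exp(3*z)/3


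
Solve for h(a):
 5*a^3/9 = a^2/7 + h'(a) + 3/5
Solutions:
 h(a) = C1 + 5*a^4/36 - a^3/21 - 3*a/5


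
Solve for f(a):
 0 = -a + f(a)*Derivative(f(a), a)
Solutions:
 f(a) = -sqrt(C1 + a^2)
 f(a) = sqrt(C1 + a^2)


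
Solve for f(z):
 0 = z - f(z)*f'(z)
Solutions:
 f(z) = -sqrt(C1 + z^2)
 f(z) = sqrt(C1 + z^2)


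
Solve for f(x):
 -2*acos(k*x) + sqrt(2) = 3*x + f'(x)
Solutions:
 f(x) = C1 - 3*x^2/2 + sqrt(2)*x - 2*Piecewise((x*acos(k*x) - sqrt(-k^2*x^2 + 1)/k, Ne(k, 0)), (pi*x/2, True))


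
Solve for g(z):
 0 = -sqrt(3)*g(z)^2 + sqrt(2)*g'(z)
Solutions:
 g(z) = -2/(C1 + sqrt(6)*z)


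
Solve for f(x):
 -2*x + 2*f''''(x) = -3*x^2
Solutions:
 f(x) = C1 + C2*x + C3*x^2 + C4*x^3 - x^6/240 + x^5/120


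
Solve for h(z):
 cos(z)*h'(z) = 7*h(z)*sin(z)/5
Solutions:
 h(z) = C1/cos(z)^(7/5)


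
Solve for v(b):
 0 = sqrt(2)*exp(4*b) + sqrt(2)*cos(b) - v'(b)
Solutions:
 v(b) = C1 + sqrt(2)*exp(4*b)/4 + sqrt(2)*sin(b)


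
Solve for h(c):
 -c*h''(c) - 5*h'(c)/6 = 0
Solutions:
 h(c) = C1 + C2*c^(1/6)


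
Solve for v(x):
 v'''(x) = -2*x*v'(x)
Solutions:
 v(x) = C1 + Integral(C2*airyai(-2^(1/3)*x) + C3*airybi(-2^(1/3)*x), x)


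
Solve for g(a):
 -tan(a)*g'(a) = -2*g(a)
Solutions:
 g(a) = C1*sin(a)^2


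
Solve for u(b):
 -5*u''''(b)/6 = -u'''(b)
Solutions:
 u(b) = C1 + C2*b + C3*b^2 + C4*exp(6*b/5)


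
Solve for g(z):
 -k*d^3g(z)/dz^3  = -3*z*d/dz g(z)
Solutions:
 g(z) = C1 + Integral(C2*airyai(3^(1/3)*z*(1/k)^(1/3)) + C3*airybi(3^(1/3)*z*(1/k)^(1/3)), z)


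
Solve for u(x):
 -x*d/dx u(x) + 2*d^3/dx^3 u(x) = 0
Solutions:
 u(x) = C1 + Integral(C2*airyai(2^(2/3)*x/2) + C3*airybi(2^(2/3)*x/2), x)


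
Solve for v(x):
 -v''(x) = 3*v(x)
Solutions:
 v(x) = C1*sin(sqrt(3)*x) + C2*cos(sqrt(3)*x)


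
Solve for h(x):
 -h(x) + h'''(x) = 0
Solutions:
 h(x) = C3*exp(x) + (C1*sin(sqrt(3)*x/2) + C2*cos(sqrt(3)*x/2))*exp(-x/2)


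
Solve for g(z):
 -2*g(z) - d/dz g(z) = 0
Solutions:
 g(z) = C1*exp(-2*z)


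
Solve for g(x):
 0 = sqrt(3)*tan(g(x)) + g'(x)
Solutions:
 g(x) = pi - asin(C1*exp(-sqrt(3)*x))
 g(x) = asin(C1*exp(-sqrt(3)*x))


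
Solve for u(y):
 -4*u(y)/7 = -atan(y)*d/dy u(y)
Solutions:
 u(y) = C1*exp(4*Integral(1/atan(y), y)/7)


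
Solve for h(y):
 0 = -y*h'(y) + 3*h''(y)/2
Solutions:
 h(y) = C1 + C2*erfi(sqrt(3)*y/3)


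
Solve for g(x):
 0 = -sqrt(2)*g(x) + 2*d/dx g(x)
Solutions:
 g(x) = C1*exp(sqrt(2)*x/2)


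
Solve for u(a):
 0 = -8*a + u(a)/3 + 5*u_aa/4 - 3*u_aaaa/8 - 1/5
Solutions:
 u(a) = C1*exp(-sqrt(3)*a*sqrt(5 + sqrt(33))/3) + C2*exp(sqrt(3)*a*sqrt(5 + sqrt(33))/3) + C3*sin(sqrt(3)*a*sqrt(-5 + sqrt(33))/3) + C4*cos(sqrt(3)*a*sqrt(-5 + sqrt(33))/3) + 24*a + 3/5


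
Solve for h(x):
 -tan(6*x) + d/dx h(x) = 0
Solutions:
 h(x) = C1 - log(cos(6*x))/6


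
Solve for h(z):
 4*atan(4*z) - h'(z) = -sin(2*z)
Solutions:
 h(z) = C1 + 4*z*atan(4*z) - log(16*z^2 + 1)/2 - cos(2*z)/2


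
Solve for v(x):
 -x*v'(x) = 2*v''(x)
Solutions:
 v(x) = C1 + C2*erf(x/2)


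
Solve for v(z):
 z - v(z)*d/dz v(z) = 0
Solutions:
 v(z) = -sqrt(C1 + z^2)
 v(z) = sqrt(C1 + z^2)


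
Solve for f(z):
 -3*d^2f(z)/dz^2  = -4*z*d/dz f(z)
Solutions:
 f(z) = C1 + C2*erfi(sqrt(6)*z/3)


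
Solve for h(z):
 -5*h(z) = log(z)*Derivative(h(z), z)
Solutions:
 h(z) = C1*exp(-5*li(z))


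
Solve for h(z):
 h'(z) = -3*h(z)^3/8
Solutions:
 h(z) = -2*sqrt(-1/(C1 - 3*z))
 h(z) = 2*sqrt(-1/(C1 - 3*z))


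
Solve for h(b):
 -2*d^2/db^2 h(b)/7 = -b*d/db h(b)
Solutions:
 h(b) = C1 + C2*erfi(sqrt(7)*b/2)


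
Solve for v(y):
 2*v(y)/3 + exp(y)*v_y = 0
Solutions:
 v(y) = C1*exp(2*exp(-y)/3)


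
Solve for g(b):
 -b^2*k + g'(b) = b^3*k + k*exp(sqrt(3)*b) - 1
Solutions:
 g(b) = C1 + b^4*k/4 + b^3*k/3 - b + sqrt(3)*k*exp(sqrt(3)*b)/3


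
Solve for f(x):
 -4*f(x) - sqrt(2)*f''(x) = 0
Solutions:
 f(x) = C1*sin(2^(3/4)*x) + C2*cos(2^(3/4)*x)


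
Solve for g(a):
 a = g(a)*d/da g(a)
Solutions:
 g(a) = -sqrt(C1 + a^2)
 g(a) = sqrt(C1 + a^2)


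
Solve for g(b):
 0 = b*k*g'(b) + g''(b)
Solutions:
 g(b) = Piecewise((-sqrt(2)*sqrt(pi)*C1*erf(sqrt(2)*b*sqrt(k)/2)/(2*sqrt(k)) - C2, (k > 0) | (k < 0)), (-C1*b - C2, True))


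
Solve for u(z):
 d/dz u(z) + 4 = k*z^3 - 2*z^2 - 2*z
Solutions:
 u(z) = C1 + k*z^4/4 - 2*z^3/3 - z^2 - 4*z


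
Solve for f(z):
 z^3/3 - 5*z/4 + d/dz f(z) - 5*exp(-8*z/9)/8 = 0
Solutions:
 f(z) = C1 - z^4/12 + 5*z^2/8 - 45*exp(-8*z/9)/64


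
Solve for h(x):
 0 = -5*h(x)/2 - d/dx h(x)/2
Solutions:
 h(x) = C1*exp(-5*x)


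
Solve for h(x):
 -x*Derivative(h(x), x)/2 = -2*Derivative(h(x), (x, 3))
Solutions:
 h(x) = C1 + Integral(C2*airyai(2^(1/3)*x/2) + C3*airybi(2^(1/3)*x/2), x)


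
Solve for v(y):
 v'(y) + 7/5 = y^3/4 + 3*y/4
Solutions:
 v(y) = C1 + y^4/16 + 3*y^2/8 - 7*y/5


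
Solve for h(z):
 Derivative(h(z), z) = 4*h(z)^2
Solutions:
 h(z) = -1/(C1 + 4*z)


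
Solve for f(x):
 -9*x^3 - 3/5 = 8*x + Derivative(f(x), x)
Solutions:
 f(x) = C1 - 9*x^4/4 - 4*x^2 - 3*x/5


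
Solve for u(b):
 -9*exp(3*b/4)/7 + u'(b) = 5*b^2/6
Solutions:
 u(b) = C1 + 5*b^3/18 + 12*exp(3*b/4)/7


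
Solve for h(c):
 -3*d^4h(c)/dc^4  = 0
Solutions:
 h(c) = C1 + C2*c + C3*c^2 + C4*c^3


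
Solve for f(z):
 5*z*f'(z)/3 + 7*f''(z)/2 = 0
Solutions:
 f(z) = C1 + C2*erf(sqrt(105)*z/21)


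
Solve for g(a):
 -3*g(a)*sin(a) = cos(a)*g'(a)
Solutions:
 g(a) = C1*cos(a)^3


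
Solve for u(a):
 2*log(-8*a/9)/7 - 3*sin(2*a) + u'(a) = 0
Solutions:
 u(a) = C1 - 2*a*log(-a)/7 - 6*a*log(2)/7 + 2*a/7 + 4*a*log(3)/7 - 3*cos(2*a)/2


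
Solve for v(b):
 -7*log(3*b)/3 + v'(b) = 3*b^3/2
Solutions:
 v(b) = C1 + 3*b^4/8 + 7*b*log(b)/3 - 7*b/3 + 7*b*log(3)/3


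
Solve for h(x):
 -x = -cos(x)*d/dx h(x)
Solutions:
 h(x) = C1 + Integral(x/cos(x), x)


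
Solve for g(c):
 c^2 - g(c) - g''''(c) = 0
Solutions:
 g(c) = c^2 + (C1*sin(sqrt(2)*c/2) + C2*cos(sqrt(2)*c/2))*exp(-sqrt(2)*c/2) + (C3*sin(sqrt(2)*c/2) + C4*cos(sqrt(2)*c/2))*exp(sqrt(2)*c/2)


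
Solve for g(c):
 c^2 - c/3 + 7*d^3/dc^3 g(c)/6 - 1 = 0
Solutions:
 g(c) = C1 + C2*c + C3*c^2 - c^5/70 + c^4/84 + c^3/7


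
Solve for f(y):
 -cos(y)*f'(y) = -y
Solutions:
 f(y) = C1 + Integral(y/cos(y), y)


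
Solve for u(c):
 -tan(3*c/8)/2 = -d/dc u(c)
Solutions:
 u(c) = C1 - 4*log(cos(3*c/8))/3


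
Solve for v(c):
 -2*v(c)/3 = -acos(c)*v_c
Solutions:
 v(c) = C1*exp(2*Integral(1/acos(c), c)/3)


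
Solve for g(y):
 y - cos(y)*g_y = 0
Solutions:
 g(y) = C1 + Integral(y/cos(y), y)


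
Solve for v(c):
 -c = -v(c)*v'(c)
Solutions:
 v(c) = -sqrt(C1 + c^2)
 v(c) = sqrt(C1 + c^2)


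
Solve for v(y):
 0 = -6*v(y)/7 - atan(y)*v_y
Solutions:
 v(y) = C1*exp(-6*Integral(1/atan(y), y)/7)


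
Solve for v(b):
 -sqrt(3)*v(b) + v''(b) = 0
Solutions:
 v(b) = C1*exp(-3^(1/4)*b) + C2*exp(3^(1/4)*b)


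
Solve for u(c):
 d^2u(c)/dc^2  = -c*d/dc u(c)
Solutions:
 u(c) = C1 + C2*erf(sqrt(2)*c/2)


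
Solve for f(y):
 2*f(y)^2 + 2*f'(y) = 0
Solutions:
 f(y) = 1/(C1 + y)


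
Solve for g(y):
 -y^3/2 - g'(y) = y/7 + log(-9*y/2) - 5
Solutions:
 g(y) = C1 - y^4/8 - y^2/14 - y*log(-y) + y*(-2*log(3) + log(2) + 6)


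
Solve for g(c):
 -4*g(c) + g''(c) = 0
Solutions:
 g(c) = C1*exp(-2*c) + C2*exp(2*c)


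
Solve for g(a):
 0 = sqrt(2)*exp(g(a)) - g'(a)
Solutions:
 g(a) = log(-1/(C1 + sqrt(2)*a))


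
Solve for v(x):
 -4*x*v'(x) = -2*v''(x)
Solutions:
 v(x) = C1 + C2*erfi(x)


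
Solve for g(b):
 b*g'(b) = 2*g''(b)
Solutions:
 g(b) = C1 + C2*erfi(b/2)


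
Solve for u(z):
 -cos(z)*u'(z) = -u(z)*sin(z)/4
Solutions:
 u(z) = C1/cos(z)^(1/4)


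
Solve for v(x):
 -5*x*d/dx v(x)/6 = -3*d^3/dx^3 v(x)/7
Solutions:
 v(x) = C1 + Integral(C2*airyai(420^(1/3)*x/6) + C3*airybi(420^(1/3)*x/6), x)


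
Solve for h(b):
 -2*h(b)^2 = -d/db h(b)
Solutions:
 h(b) = -1/(C1 + 2*b)


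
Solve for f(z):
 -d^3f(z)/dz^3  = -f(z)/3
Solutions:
 f(z) = C3*exp(3^(2/3)*z/3) + (C1*sin(3^(1/6)*z/2) + C2*cos(3^(1/6)*z/2))*exp(-3^(2/3)*z/6)


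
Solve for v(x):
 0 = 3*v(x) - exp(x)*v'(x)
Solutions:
 v(x) = C1*exp(-3*exp(-x))


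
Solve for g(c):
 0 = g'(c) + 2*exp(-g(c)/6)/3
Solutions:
 g(c) = 6*log(C1 - c/9)


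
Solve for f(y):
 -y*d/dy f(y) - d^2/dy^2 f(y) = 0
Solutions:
 f(y) = C1 + C2*erf(sqrt(2)*y/2)


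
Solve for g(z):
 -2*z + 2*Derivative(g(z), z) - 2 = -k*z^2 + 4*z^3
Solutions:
 g(z) = C1 - k*z^3/6 + z^4/2 + z^2/2 + z


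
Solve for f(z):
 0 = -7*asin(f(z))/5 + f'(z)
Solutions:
 Integral(1/asin(_y), (_y, f(z))) = C1 + 7*z/5


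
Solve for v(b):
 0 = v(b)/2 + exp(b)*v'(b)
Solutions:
 v(b) = C1*exp(exp(-b)/2)


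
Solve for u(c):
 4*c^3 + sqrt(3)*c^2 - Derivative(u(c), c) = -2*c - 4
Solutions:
 u(c) = C1 + c^4 + sqrt(3)*c^3/3 + c^2 + 4*c


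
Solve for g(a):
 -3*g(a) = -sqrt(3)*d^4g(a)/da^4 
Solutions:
 g(a) = C1*exp(-3^(1/8)*a) + C2*exp(3^(1/8)*a) + C3*sin(3^(1/8)*a) + C4*cos(3^(1/8)*a)


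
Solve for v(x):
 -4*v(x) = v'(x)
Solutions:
 v(x) = C1*exp(-4*x)


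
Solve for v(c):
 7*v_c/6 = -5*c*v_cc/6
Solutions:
 v(c) = C1 + C2/c^(2/5)


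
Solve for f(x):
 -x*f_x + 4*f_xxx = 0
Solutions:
 f(x) = C1 + Integral(C2*airyai(2^(1/3)*x/2) + C3*airybi(2^(1/3)*x/2), x)


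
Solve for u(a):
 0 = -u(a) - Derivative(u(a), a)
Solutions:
 u(a) = C1*exp(-a)


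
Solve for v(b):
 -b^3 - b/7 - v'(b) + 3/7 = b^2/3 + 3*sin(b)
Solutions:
 v(b) = C1 - b^4/4 - b^3/9 - b^2/14 + 3*b/7 + 3*cos(b)


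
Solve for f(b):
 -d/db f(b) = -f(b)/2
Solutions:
 f(b) = C1*exp(b/2)


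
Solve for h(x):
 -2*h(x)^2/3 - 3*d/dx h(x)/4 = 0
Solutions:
 h(x) = 9/(C1 + 8*x)


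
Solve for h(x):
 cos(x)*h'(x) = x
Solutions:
 h(x) = C1 + Integral(x/cos(x), x)


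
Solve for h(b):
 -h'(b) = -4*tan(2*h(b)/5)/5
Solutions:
 h(b) = -5*asin(C1*exp(8*b/25))/2 + 5*pi/2
 h(b) = 5*asin(C1*exp(8*b/25))/2


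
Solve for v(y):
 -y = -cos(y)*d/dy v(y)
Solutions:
 v(y) = C1 + Integral(y/cos(y), y)


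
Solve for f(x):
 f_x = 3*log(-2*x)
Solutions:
 f(x) = C1 + 3*x*log(-x) + 3*x*(-1 + log(2))


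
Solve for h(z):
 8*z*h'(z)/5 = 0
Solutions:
 h(z) = C1


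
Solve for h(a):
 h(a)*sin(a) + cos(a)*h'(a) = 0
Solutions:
 h(a) = C1*cos(a)


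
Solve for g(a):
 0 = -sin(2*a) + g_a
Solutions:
 g(a) = C1 - cos(2*a)/2


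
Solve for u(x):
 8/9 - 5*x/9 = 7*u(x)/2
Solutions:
 u(x) = 16/63 - 10*x/63


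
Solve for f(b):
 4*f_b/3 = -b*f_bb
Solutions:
 f(b) = C1 + C2/b^(1/3)


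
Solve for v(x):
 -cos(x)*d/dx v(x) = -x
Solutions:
 v(x) = C1 + Integral(x/cos(x), x)


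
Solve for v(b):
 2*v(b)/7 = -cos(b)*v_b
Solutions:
 v(b) = C1*(sin(b) - 1)^(1/7)/(sin(b) + 1)^(1/7)


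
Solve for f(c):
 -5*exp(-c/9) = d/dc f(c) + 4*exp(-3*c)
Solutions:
 f(c) = C1 + 4*exp(-3*c)/3 + 45*exp(-c/9)


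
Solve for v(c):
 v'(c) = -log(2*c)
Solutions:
 v(c) = C1 - c*log(c) - c*log(2) + c


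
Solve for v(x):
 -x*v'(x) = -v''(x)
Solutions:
 v(x) = C1 + C2*erfi(sqrt(2)*x/2)


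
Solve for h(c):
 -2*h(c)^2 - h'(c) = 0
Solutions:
 h(c) = 1/(C1 + 2*c)


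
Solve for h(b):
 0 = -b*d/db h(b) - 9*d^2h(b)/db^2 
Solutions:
 h(b) = C1 + C2*erf(sqrt(2)*b/6)


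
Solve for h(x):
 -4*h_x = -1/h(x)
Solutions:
 h(x) = -sqrt(C1 + 2*x)/2
 h(x) = sqrt(C1 + 2*x)/2


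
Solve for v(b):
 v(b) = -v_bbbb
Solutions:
 v(b) = (C1*sin(sqrt(2)*b/2) + C2*cos(sqrt(2)*b/2))*exp(-sqrt(2)*b/2) + (C3*sin(sqrt(2)*b/2) + C4*cos(sqrt(2)*b/2))*exp(sqrt(2)*b/2)


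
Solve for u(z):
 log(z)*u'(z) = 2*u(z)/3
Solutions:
 u(z) = C1*exp(2*li(z)/3)


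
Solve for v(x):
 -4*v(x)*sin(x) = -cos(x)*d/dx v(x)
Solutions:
 v(x) = C1/cos(x)^4


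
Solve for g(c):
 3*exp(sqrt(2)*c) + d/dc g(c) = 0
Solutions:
 g(c) = C1 - 3*sqrt(2)*exp(sqrt(2)*c)/2


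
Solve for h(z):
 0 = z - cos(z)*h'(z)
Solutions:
 h(z) = C1 + Integral(z/cos(z), z)


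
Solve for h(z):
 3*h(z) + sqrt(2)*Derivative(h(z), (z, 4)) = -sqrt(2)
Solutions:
 h(z) = (C1*sin(2^(3/8)*3^(1/4)*z/2) + C2*cos(2^(3/8)*3^(1/4)*z/2))*exp(-2^(3/8)*3^(1/4)*z/2) + (C3*sin(2^(3/8)*3^(1/4)*z/2) + C4*cos(2^(3/8)*3^(1/4)*z/2))*exp(2^(3/8)*3^(1/4)*z/2) - sqrt(2)/3


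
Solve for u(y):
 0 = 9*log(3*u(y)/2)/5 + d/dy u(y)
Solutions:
 -5*Integral(1/(-log(_y) - log(3) + log(2)), (_y, u(y)))/9 = C1 - y


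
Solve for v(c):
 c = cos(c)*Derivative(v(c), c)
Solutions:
 v(c) = C1 + Integral(c/cos(c), c)


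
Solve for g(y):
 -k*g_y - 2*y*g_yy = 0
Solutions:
 g(y) = C1 + y^(1 - re(k)/2)*(C2*sin(log(y)*Abs(im(k))/2) + C3*cos(log(y)*im(k)/2))


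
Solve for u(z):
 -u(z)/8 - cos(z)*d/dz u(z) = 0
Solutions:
 u(z) = C1*(sin(z) - 1)^(1/16)/(sin(z) + 1)^(1/16)


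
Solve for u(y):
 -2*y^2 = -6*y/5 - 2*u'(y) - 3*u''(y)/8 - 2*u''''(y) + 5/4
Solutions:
 u(y) = C1 + C2*exp(-y*(-(32 + 5*sqrt(41))^(1/3) + (32 + 5*sqrt(41))^(-1/3))/8)*sin(sqrt(3)*y*((32 + 5*sqrt(41))^(-1/3) + (32 + 5*sqrt(41))^(1/3))/8) + C3*exp(-y*(-(32 + 5*sqrt(41))^(1/3) + (32 + 5*sqrt(41))^(-1/3))/8)*cos(sqrt(3)*y*((32 + 5*sqrt(41))^(-1/3) + (32 + 5*sqrt(41))^(1/3))/8) + C4*exp(y*(-(32 + 5*sqrt(41))^(1/3) + (32 + 5*sqrt(41))^(-1/3))/4) + y^3/3 - 39*y^2/80 + 517*y/640


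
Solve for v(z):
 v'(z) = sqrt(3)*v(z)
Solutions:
 v(z) = C1*exp(sqrt(3)*z)


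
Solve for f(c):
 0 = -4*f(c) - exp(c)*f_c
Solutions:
 f(c) = C1*exp(4*exp(-c))


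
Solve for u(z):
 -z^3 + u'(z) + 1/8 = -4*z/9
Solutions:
 u(z) = C1 + z^4/4 - 2*z^2/9 - z/8


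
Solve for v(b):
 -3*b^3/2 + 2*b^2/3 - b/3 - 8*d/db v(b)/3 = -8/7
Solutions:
 v(b) = C1 - 9*b^4/64 + b^3/12 - b^2/16 + 3*b/7


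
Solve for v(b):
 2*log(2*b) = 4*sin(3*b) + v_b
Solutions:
 v(b) = C1 + 2*b*log(b) - 2*b + 2*b*log(2) + 4*cos(3*b)/3


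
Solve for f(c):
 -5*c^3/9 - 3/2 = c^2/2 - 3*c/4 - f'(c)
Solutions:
 f(c) = C1 + 5*c^4/36 + c^3/6 - 3*c^2/8 + 3*c/2


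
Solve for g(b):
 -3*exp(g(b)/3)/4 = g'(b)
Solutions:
 g(b) = 3*log(1/(C1 + 3*b)) + 3*log(12)


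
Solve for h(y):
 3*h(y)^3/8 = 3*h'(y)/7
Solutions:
 h(y) = -2*sqrt(-1/(C1 + 7*y))
 h(y) = 2*sqrt(-1/(C1 + 7*y))


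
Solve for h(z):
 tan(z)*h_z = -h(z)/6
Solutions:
 h(z) = C1/sin(z)^(1/6)


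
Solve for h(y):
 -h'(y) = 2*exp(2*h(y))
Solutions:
 h(y) = log(-sqrt(-1/(C1 - 2*y))) - log(2)/2
 h(y) = log(-1/(C1 - 2*y))/2 - log(2)/2


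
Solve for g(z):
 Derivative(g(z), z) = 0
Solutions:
 g(z) = C1


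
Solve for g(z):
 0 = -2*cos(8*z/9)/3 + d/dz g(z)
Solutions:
 g(z) = C1 + 3*sin(8*z/9)/4


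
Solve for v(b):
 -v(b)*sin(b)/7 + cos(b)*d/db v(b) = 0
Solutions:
 v(b) = C1/cos(b)^(1/7)


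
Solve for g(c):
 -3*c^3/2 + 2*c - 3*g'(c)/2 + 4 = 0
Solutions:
 g(c) = C1 - c^4/4 + 2*c^2/3 + 8*c/3


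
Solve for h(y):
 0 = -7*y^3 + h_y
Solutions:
 h(y) = C1 + 7*y^4/4


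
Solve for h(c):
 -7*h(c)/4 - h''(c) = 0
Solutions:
 h(c) = C1*sin(sqrt(7)*c/2) + C2*cos(sqrt(7)*c/2)


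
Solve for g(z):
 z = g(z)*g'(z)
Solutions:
 g(z) = -sqrt(C1 + z^2)
 g(z) = sqrt(C1 + z^2)


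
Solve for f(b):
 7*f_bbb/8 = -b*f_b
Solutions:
 f(b) = C1 + Integral(C2*airyai(-2*7^(2/3)*b/7) + C3*airybi(-2*7^(2/3)*b/7), b)


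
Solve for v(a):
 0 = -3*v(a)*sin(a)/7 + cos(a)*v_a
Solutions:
 v(a) = C1/cos(a)^(3/7)


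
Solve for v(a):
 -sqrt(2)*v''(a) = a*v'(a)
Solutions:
 v(a) = C1 + C2*erf(2^(1/4)*a/2)


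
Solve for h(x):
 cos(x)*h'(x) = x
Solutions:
 h(x) = C1 + Integral(x/cos(x), x)


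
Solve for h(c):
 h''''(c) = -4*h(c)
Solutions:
 h(c) = (C1*sin(c) + C2*cos(c))*exp(-c) + (C3*sin(c) + C4*cos(c))*exp(c)


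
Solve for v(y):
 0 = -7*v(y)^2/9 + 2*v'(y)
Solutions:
 v(y) = -18/(C1 + 7*y)


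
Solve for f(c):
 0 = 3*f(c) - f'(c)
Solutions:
 f(c) = C1*exp(3*c)


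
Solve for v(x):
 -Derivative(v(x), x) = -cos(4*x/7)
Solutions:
 v(x) = C1 + 7*sin(4*x/7)/4


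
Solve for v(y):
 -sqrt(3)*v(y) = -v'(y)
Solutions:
 v(y) = C1*exp(sqrt(3)*y)


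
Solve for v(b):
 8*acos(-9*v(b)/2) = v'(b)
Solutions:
 Integral(1/acos(-9*_y/2), (_y, v(b))) = C1 + 8*b


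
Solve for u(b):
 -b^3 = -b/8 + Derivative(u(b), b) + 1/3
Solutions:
 u(b) = C1 - b^4/4 + b^2/16 - b/3


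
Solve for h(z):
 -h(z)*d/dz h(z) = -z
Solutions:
 h(z) = -sqrt(C1 + z^2)
 h(z) = sqrt(C1 + z^2)


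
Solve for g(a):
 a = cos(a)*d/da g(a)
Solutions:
 g(a) = C1 + Integral(a/cos(a), a)


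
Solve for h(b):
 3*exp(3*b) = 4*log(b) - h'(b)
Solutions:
 h(b) = C1 + 4*b*log(b) - 4*b - exp(3*b)


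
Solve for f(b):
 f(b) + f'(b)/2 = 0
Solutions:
 f(b) = C1*exp(-2*b)


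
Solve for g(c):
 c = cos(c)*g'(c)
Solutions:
 g(c) = C1 + Integral(c/cos(c), c)


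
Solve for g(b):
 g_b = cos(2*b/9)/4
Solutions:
 g(b) = C1 + 9*sin(2*b/9)/8


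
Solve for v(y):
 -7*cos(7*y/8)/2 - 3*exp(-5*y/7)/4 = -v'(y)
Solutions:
 v(y) = C1 + 4*sin(7*y/8) - 21*exp(-5*y/7)/20


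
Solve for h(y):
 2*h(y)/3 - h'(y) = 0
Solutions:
 h(y) = C1*exp(2*y/3)


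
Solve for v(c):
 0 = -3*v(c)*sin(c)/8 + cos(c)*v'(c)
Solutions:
 v(c) = C1/cos(c)^(3/8)


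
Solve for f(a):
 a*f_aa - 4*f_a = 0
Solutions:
 f(a) = C1 + C2*a^5


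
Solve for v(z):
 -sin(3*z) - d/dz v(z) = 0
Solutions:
 v(z) = C1 + cos(3*z)/3


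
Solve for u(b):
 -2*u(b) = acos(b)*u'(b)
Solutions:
 u(b) = C1*exp(-2*Integral(1/acos(b), b))


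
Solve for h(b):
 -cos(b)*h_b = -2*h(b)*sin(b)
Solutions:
 h(b) = C1/cos(b)^2


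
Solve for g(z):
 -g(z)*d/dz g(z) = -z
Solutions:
 g(z) = -sqrt(C1 + z^2)
 g(z) = sqrt(C1 + z^2)


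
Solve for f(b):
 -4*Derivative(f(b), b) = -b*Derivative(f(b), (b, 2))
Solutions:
 f(b) = C1 + C2*b^5


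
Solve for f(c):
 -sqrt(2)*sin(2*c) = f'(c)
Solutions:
 f(c) = C1 + sqrt(2)*cos(2*c)/2


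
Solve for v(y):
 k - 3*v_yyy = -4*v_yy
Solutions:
 v(y) = C1 + C2*y + C3*exp(4*y/3) - k*y^2/8


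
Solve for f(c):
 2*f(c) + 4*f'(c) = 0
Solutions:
 f(c) = C1*exp(-c/2)


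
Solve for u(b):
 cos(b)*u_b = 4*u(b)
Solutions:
 u(b) = C1*(sin(b)^2 + 2*sin(b) + 1)/(sin(b)^2 - 2*sin(b) + 1)


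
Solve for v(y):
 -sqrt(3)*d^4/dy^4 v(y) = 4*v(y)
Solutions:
 v(y) = (C1*sin(3^(7/8)*y/3) + C2*cos(3^(7/8)*y/3))*exp(-3^(7/8)*y/3) + (C3*sin(3^(7/8)*y/3) + C4*cos(3^(7/8)*y/3))*exp(3^(7/8)*y/3)


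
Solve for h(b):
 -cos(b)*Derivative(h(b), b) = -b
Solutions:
 h(b) = C1 + Integral(b/cos(b), b)


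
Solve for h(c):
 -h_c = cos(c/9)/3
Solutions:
 h(c) = C1 - 3*sin(c/9)


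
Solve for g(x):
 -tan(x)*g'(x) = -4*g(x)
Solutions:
 g(x) = C1*sin(x)^4


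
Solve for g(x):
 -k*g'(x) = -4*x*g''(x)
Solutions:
 g(x) = C1 + x^(re(k)/4 + 1)*(C2*sin(log(x)*Abs(im(k))/4) + C3*cos(log(x)*im(k)/4))


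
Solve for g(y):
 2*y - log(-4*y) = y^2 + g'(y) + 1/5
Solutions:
 g(y) = C1 - y^3/3 + y^2 - y*log(-y) + y*(4/5 - 2*log(2))


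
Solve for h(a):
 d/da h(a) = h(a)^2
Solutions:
 h(a) = -1/(C1 + a)


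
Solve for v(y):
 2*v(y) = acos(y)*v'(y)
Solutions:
 v(y) = C1*exp(2*Integral(1/acos(y), y))


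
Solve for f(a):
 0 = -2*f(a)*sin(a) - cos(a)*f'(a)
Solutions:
 f(a) = C1*cos(a)^2


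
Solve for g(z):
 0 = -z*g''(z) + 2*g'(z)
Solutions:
 g(z) = C1 + C2*z^3


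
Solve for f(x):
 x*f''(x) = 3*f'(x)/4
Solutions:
 f(x) = C1 + C2*x^(7/4)


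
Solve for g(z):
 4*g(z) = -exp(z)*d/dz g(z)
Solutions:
 g(z) = C1*exp(4*exp(-z))


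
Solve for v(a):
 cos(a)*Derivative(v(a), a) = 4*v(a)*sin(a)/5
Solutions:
 v(a) = C1/cos(a)^(4/5)


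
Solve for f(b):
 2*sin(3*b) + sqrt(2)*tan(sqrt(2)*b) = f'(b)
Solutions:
 f(b) = C1 - log(cos(sqrt(2)*b)) - 2*cos(3*b)/3


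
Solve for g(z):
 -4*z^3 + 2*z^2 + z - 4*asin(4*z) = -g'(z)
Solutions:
 g(z) = C1 + z^4 - 2*z^3/3 - z^2/2 + 4*z*asin(4*z) + sqrt(1 - 16*z^2)


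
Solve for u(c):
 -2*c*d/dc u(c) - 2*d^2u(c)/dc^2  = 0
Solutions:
 u(c) = C1 + C2*erf(sqrt(2)*c/2)


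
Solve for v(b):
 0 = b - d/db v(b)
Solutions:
 v(b) = C1 + b^2/2


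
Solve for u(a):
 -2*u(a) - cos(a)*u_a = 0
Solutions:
 u(a) = C1*(sin(a) - 1)/(sin(a) + 1)


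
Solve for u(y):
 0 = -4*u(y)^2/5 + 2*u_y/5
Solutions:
 u(y) = -1/(C1 + 2*y)


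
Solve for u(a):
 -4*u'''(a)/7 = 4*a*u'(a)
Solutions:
 u(a) = C1 + Integral(C2*airyai(-7^(1/3)*a) + C3*airybi(-7^(1/3)*a), a)


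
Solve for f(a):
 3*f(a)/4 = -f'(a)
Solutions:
 f(a) = C1*exp(-3*a/4)


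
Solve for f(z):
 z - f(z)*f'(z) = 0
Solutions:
 f(z) = -sqrt(C1 + z^2)
 f(z) = sqrt(C1 + z^2)


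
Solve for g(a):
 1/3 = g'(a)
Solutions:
 g(a) = C1 + a/3


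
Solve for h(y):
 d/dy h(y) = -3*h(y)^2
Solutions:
 h(y) = 1/(C1 + 3*y)


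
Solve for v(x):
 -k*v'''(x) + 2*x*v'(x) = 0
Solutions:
 v(x) = C1 + Integral(C2*airyai(2^(1/3)*x*(1/k)^(1/3)) + C3*airybi(2^(1/3)*x*(1/k)^(1/3)), x)


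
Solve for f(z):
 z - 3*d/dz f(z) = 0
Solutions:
 f(z) = C1 + z^2/6


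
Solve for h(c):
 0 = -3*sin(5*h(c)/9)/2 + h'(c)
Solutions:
 -3*c/2 + 9*log(cos(5*h(c)/9) - 1)/10 - 9*log(cos(5*h(c)/9) + 1)/10 = C1


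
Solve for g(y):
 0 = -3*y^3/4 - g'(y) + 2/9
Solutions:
 g(y) = C1 - 3*y^4/16 + 2*y/9


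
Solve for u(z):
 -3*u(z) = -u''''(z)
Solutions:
 u(z) = C1*exp(-3^(1/4)*z) + C2*exp(3^(1/4)*z) + C3*sin(3^(1/4)*z) + C4*cos(3^(1/4)*z)


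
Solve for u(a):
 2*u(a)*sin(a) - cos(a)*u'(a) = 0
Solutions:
 u(a) = C1/cos(a)^2


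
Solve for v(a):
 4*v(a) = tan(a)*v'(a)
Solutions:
 v(a) = C1*sin(a)^4


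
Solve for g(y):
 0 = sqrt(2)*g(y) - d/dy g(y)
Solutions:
 g(y) = C1*exp(sqrt(2)*y)


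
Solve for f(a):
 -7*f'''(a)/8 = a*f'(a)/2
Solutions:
 f(a) = C1 + Integral(C2*airyai(-14^(2/3)*a/7) + C3*airybi(-14^(2/3)*a/7), a)


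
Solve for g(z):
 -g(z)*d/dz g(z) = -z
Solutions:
 g(z) = -sqrt(C1 + z^2)
 g(z) = sqrt(C1 + z^2)


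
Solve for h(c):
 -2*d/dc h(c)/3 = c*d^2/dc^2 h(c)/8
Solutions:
 h(c) = C1 + C2/c^(13/3)


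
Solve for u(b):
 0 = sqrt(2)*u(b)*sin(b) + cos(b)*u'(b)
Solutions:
 u(b) = C1*cos(b)^(sqrt(2))


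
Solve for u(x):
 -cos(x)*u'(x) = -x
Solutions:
 u(x) = C1 + Integral(x/cos(x), x)


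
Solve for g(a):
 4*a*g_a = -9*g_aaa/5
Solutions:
 g(a) = C1 + Integral(C2*airyai(-60^(1/3)*a/3) + C3*airybi(-60^(1/3)*a/3), a)


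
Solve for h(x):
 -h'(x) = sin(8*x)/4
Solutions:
 h(x) = C1 + cos(8*x)/32


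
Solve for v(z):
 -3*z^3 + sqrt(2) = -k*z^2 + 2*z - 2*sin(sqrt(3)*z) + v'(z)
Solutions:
 v(z) = C1 + k*z^3/3 - 3*z^4/4 - z^2 + sqrt(2)*z - 2*sqrt(3)*cos(sqrt(3)*z)/3


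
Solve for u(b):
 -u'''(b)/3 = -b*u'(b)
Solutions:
 u(b) = C1 + Integral(C2*airyai(3^(1/3)*b) + C3*airybi(3^(1/3)*b), b)


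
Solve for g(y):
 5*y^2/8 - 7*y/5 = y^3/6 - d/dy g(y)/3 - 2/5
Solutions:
 g(y) = C1 + y^4/8 - 5*y^3/8 + 21*y^2/10 - 6*y/5


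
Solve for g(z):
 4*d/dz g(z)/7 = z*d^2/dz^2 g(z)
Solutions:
 g(z) = C1 + C2*z^(11/7)


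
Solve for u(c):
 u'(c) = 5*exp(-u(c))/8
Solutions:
 u(c) = log(C1 + 5*c/8)


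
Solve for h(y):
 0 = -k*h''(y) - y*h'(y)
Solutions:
 h(y) = C1 + C2*sqrt(k)*erf(sqrt(2)*y*sqrt(1/k)/2)


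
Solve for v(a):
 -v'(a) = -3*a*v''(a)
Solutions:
 v(a) = C1 + C2*a^(4/3)


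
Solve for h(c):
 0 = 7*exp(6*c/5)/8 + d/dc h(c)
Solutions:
 h(c) = C1 - 35*exp(6*c/5)/48


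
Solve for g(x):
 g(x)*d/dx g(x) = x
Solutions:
 g(x) = -sqrt(C1 + x^2)
 g(x) = sqrt(C1 + x^2)


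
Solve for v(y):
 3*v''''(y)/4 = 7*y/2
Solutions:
 v(y) = C1 + C2*y + C3*y^2 + C4*y^3 + 7*y^5/180


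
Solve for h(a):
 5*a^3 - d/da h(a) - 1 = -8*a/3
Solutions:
 h(a) = C1 + 5*a^4/4 + 4*a^2/3 - a


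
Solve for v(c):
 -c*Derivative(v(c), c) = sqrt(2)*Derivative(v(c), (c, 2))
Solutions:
 v(c) = C1 + C2*erf(2^(1/4)*c/2)


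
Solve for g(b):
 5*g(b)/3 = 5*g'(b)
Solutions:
 g(b) = C1*exp(b/3)


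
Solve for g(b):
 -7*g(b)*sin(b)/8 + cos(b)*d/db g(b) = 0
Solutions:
 g(b) = C1/cos(b)^(7/8)


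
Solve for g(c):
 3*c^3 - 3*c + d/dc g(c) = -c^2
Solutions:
 g(c) = C1 - 3*c^4/4 - c^3/3 + 3*c^2/2


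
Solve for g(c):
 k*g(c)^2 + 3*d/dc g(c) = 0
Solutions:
 g(c) = 3/(C1 + c*k)


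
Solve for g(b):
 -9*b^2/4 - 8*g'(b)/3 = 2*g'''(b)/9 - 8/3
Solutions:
 g(b) = C1 + C2*sin(2*sqrt(3)*b) + C3*cos(2*sqrt(3)*b) - 9*b^3/32 + 73*b/64


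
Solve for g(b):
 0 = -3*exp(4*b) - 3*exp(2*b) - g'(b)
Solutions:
 g(b) = C1 - 3*exp(4*b)/4 - 3*exp(2*b)/2


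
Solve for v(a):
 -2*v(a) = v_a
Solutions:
 v(a) = C1*exp(-2*a)


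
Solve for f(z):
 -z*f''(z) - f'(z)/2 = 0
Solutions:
 f(z) = C1 + C2*sqrt(z)


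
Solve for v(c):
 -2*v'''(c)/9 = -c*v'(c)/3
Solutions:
 v(c) = C1 + Integral(C2*airyai(2^(2/3)*3^(1/3)*c/2) + C3*airybi(2^(2/3)*3^(1/3)*c/2), c)


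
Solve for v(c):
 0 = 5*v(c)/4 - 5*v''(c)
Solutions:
 v(c) = C1*exp(-c/2) + C2*exp(c/2)


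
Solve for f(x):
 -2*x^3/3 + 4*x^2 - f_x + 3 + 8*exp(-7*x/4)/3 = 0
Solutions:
 f(x) = C1 - x^4/6 + 4*x^3/3 + 3*x - 32*exp(-7*x/4)/21


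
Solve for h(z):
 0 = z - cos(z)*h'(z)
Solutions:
 h(z) = C1 + Integral(z/cos(z), z)


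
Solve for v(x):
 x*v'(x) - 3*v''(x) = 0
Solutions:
 v(x) = C1 + C2*erfi(sqrt(6)*x/6)


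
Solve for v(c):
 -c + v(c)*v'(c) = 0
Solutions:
 v(c) = -sqrt(C1 + c^2)
 v(c) = sqrt(C1 + c^2)


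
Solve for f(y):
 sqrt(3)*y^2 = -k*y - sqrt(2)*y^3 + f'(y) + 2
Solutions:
 f(y) = C1 + k*y^2/2 + sqrt(2)*y^4/4 + sqrt(3)*y^3/3 - 2*y


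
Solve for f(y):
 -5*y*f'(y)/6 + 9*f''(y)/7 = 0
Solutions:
 f(y) = C1 + C2*erfi(sqrt(105)*y/18)


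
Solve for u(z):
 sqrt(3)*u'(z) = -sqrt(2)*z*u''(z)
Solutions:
 u(z) = C1 + C2*z^(1 - sqrt(6)/2)


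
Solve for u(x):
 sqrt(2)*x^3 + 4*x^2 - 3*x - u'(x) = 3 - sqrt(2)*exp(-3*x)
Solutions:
 u(x) = C1 + sqrt(2)*x^4/4 + 4*x^3/3 - 3*x^2/2 - 3*x - sqrt(2)*exp(-3*x)/3


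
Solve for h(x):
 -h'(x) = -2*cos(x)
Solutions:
 h(x) = C1 + 2*sin(x)


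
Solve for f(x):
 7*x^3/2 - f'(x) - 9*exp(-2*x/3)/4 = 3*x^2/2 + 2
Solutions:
 f(x) = C1 + 7*x^4/8 - x^3/2 - 2*x + 27*exp(-2*x/3)/8


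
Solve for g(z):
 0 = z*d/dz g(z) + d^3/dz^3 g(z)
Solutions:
 g(z) = C1 + Integral(C2*airyai(-z) + C3*airybi(-z), z)


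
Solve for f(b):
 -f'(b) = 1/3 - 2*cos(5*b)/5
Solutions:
 f(b) = C1 - b/3 + 2*sin(5*b)/25


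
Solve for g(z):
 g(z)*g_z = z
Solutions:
 g(z) = -sqrt(C1 + z^2)
 g(z) = sqrt(C1 + z^2)


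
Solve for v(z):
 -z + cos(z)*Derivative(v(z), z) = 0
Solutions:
 v(z) = C1 + Integral(z/cos(z), z)


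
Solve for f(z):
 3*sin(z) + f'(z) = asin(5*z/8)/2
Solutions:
 f(z) = C1 + z*asin(5*z/8)/2 + sqrt(64 - 25*z^2)/10 + 3*cos(z)


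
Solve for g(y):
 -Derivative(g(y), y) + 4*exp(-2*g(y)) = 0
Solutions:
 g(y) = log(-sqrt(C1 + 8*y))
 g(y) = log(C1 + 8*y)/2


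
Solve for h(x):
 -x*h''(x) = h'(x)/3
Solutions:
 h(x) = C1 + C2*x^(2/3)


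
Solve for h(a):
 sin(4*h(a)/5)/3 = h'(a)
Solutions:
 -a/3 + 5*log(cos(4*h(a)/5) - 1)/8 - 5*log(cos(4*h(a)/5) + 1)/8 = C1


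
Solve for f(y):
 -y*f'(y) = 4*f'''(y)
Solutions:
 f(y) = C1 + Integral(C2*airyai(-2^(1/3)*y/2) + C3*airybi(-2^(1/3)*y/2), y)


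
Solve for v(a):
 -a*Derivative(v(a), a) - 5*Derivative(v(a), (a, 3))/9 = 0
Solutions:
 v(a) = C1 + Integral(C2*airyai(-15^(2/3)*a/5) + C3*airybi(-15^(2/3)*a/5), a)


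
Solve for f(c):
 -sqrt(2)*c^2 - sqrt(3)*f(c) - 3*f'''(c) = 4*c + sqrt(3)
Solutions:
 f(c) = C3*exp(-3^(5/6)*c/3) - sqrt(6)*c^2/3 - 4*sqrt(3)*c/3 + (C1*sin(3^(1/3)*c/2) + C2*cos(3^(1/3)*c/2))*exp(3^(5/6)*c/6) - 1


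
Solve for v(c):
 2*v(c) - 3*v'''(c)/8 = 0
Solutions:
 v(c) = C3*exp(2*2^(1/3)*3^(2/3)*c/3) + (C1*sin(2^(1/3)*3^(1/6)*c) + C2*cos(2^(1/3)*3^(1/6)*c))*exp(-2^(1/3)*3^(2/3)*c/3)


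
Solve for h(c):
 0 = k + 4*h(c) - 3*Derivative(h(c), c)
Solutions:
 h(c) = C1*exp(4*c/3) - k/4


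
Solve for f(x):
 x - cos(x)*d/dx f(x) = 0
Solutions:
 f(x) = C1 + Integral(x/cos(x), x)


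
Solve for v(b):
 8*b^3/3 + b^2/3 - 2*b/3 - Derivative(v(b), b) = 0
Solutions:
 v(b) = C1 + 2*b^4/3 + b^3/9 - b^2/3


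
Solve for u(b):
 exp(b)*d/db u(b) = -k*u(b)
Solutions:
 u(b) = C1*exp(k*exp(-b))


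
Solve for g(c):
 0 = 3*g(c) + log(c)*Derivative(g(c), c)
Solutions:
 g(c) = C1*exp(-3*li(c))


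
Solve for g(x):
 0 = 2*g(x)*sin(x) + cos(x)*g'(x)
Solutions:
 g(x) = C1*cos(x)^2


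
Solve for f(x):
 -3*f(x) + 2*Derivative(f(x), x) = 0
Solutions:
 f(x) = C1*exp(3*x/2)


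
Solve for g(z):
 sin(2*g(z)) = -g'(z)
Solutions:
 g(z) = pi - acos((-C1 - exp(4*z))/(C1 - exp(4*z)))/2
 g(z) = acos((-C1 - exp(4*z))/(C1 - exp(4*z)))/2


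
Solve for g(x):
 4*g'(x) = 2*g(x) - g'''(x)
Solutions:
 g(x) = C1*exp(x*(-3*(1 + sqrt(273)/9)^(1/3) + 4/(1 + sqrt(273)/9)^(1/3))/6)*sin(sqrt(3)*x*(4/(1 + sqrt(273)/9)^(1/3) + 3*(1 + sqrt(273)/9)^(1/3))/6) + C2*exp(x*(-3*(1 + sqrt(273)/9)^(1/3) + 4/(1 + sqrt(273)/9)^(1/3))/6)*cos(sqrt(3)*x*(4/(1 + sqrt(273)/9)^(1/3) + 3*(1 + sqrt(273)/9)^(1/3))/6) + C3*exp(x*(-4/(3*(1 + sqrt(273)/9)^(1/3)) + (1 + sqrt(273)/9)^(1/3)))


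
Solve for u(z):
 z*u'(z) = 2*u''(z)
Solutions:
 u(z) = C1 + C2*erfi(z/2)


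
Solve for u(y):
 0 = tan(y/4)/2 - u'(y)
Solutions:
 u(y) = C1 - 2*log(cos(y/4))


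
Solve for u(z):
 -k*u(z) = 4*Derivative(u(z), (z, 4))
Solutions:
 u(z) = C1*exp(-sqrt(2)*z*(-k)^(1/4)/2) + C2*exp(sqrt(2)*z*(-k)^(1/4)/2) + C3*exp(-sqrt(2)*I*z*(-k)^(1/4)/2) + C4*exp(sqrt(2)*I*z*(-k)^(1/4)/2)


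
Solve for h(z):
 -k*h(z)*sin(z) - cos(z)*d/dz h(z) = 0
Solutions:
 h(z) = C1*exp(k*log(cos(z)))


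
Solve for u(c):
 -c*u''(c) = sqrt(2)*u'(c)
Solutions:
 u(c) = C1 + C2*c^(1 - sqrt(2))


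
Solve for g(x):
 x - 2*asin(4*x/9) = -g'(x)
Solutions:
 g(x) = C1 - x^2/2 + 2*x*asin(4*x/9) + sqrt(81 - 16*x^2)/2


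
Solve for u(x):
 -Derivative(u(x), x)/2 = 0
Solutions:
 u(x) = C1


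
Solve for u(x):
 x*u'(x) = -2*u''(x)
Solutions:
 u(x) = C1 + C2*erf(x/2)


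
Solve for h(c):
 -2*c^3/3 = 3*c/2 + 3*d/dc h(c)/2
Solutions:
 h(c) = C1 - c^4/9 - c^2/2


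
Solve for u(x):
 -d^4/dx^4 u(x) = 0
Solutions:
 u(x) = C1 + C2*x + C3*x^2 + C4*x^3


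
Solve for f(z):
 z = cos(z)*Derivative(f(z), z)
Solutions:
 f(z) = C1 + Integral(z/cos(z), z)


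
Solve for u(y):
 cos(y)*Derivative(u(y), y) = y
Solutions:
 u(y) = C1 + Integral(y/cos(y), y)


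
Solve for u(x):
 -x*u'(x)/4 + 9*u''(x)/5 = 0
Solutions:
 u(x) = C1 + C2*erfi(sqrt(10)*x/12)


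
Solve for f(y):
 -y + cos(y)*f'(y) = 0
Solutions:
 f(y) = C1 + Integral(y/cos(y), y)


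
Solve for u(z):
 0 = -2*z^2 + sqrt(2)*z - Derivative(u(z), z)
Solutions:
 u(z) = C1 - 2*z^3/3 + sqrt(2)*z^2/2


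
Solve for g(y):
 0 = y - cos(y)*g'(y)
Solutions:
 g(y) = C1 + Integral(y/cos(y), y)


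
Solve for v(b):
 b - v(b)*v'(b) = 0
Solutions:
 v(b) = -sqrt(C1 + b^2)
 v(b) = sqrt(C1 + b^2)


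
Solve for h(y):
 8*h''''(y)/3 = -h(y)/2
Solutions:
 h(y) = (C1*sin(sqrt(2)*3^(1/4)*y/4) + C2*cos(sqrt(2)*3^(1/4)*y/4))*exp(-sqrt(2)*3^(1/4)*y/4) + (C3*sin(sqrt(2)*3^(1/4)*y/4) + C4*cos(sqrt(2)*3^(1/4)*y/4))*exp(sqrt(2)*3^(1/4)*y/4)


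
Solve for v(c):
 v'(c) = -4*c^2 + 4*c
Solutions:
 v(c) = C1 - 4*c^3/3 + 2*c^2


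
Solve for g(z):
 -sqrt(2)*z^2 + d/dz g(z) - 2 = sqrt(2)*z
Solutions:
 g(z) = C1 + sqrt(2)*z^3/3 + sqrt(2)*z^2/2 + 2*z


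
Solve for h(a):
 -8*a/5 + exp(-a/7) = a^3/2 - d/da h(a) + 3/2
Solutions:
 h(a) = C1 + a^4/8 + 4*a^2/5 + 3*a/2 + 7*exp(-a/7)


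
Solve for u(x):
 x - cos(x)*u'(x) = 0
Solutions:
 u(x) = C1 + Integral(x/cos(x), x)


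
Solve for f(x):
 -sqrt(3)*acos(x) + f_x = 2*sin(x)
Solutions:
 f(x) = C1 + sqrt(3)*(x*acos(x) - sqrt(1 - x^2)) - 2*cos(x)


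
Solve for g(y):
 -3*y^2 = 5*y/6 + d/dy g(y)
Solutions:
 g(y) = C1 - y^3 - 5*y^2/12


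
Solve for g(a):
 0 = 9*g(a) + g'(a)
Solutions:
 g(a) = C1*exp(-9*a)


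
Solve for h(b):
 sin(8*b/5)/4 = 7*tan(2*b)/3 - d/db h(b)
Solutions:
 h(b) = C1 - 7*log(cos(2*b))/6 + 5*cos(8*b/5)/32


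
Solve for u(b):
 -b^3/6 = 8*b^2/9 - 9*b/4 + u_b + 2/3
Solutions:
 u(b) = C1 - b^4/24 - 8*b^3/27 + 9*b^2/8 - 2*b/3


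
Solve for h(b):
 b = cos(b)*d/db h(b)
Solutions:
 h(b) = C1 + Integral(b/cos(b), b)


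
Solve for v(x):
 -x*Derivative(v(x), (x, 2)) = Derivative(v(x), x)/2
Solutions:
 v(x) = C1 + C2*sqrt(x)


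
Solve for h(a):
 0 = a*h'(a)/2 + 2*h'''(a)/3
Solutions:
 h(a) = C1 + Integral(C2*airyai(-6^(1/3)*a/2) + C3*airybi(-6^(1/3)*a/2), a)


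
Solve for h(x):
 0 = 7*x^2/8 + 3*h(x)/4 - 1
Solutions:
 h(x) = 4/3 - 7*x^2/6


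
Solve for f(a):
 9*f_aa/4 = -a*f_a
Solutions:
 f(a) = C1 + C2*erf(sqrt(2)*a/3)


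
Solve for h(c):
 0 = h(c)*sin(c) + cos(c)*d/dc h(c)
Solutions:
 h(c) = C1*cos(c)


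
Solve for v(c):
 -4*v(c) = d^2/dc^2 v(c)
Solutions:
 v(c) = C1*sin(2*c) + C2*cos(2*c)


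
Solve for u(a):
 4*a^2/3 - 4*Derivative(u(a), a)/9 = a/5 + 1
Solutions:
 u(a) = C1 + a^3 - 9*a^2/40 - 9*a/4


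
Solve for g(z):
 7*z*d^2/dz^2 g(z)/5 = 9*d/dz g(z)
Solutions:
 g(z) = C1 + C2*z^(52/7)


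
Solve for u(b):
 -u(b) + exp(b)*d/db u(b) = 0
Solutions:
 u(b) = C1*exp(-exp(-b))


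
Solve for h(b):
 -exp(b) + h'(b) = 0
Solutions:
 h(b) = C1 + exp(b)


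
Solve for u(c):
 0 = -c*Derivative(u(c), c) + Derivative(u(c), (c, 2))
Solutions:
 u(c) = C1 + C2*erfi(sqrt(2)*c/2)


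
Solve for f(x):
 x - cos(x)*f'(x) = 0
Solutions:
 f(x) = C1 + Integral(x/cos(x), x)


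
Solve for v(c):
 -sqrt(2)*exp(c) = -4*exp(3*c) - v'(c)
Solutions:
 v(c) = C1 - 4*exp(3*c)/3 + sqrt(2)*exp(c)


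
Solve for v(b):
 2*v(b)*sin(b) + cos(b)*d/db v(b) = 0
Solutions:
 v(b) = C1*cos(b)^2


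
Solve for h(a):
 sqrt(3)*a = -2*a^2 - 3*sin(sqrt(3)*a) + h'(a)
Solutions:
 h(a) = C1 + 2*a^3/3 + sqrt(3)*a^2/2 - sqrt(3)*cos(sqrt(3)*a)


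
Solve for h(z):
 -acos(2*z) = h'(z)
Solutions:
 h(z) = C1 - z*acos(2*z) + sqrt(1 - 4*z^2)/2


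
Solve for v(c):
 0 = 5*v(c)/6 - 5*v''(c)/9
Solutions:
 v(c) = C1*exp(-sqrt(6)*c/2) + C2*exp(sqrt(6)*c/2)


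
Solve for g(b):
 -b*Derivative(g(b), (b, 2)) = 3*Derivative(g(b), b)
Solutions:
 g(b) = C1 + C2/b^2


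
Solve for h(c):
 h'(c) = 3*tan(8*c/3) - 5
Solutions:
 h(c) = C1 - 5*c - 9*log(cos(8*c/3))/8


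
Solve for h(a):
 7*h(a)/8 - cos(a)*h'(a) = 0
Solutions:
 h(a) = C1*(sin(a) + 1)^(7/16)/(sin(a) - 1)^(7/16)


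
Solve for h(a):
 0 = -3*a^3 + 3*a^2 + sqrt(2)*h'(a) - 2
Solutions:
 h(a) = C1 + 3*sqrt(2)*a^4/8 - sqrt(2)*a^3/2 + sqrt(2)*a


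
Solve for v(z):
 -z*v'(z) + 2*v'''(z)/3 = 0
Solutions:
 v(z) = C1 + Integral(C2*airyai(2^(2/3)*3^(1/3)*z/2) + C3*airybi(2^(2/3)*3^(1/3)*z/2), z)


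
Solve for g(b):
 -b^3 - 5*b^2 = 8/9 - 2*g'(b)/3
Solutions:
 g(b) = C1 + 3*b^4/8 + 5*b^3/2 + 4*b/3


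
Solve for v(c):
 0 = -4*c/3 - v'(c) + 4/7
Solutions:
 v(c) = C1 - 2*c^2/3 + 4*c/7


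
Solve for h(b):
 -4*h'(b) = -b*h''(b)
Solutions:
 h(b) = C1 + C2*b^5


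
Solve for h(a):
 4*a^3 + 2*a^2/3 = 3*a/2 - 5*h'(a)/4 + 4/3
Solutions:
 h(a) = C1 - 4*a^4/5 - 8*a^3/45 + 3*a^2/5 + 16*a/15


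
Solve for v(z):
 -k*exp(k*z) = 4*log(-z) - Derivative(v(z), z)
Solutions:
 v(z) = C1 + 4*z*log(-z) - 4*z + exp(k*z)


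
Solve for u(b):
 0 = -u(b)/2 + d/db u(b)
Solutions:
 u(b) = C1*exp(b/2)


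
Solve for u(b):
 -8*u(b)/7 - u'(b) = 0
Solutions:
 u(b) = C1*exp(-8*b/7)


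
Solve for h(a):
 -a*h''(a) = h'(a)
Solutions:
 h(a) = C1 + C2*log(a)


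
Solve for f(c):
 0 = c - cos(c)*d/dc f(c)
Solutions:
 f(c) = C1 + Integral(c/cos(c), c)


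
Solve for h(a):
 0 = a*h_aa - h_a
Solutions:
 h(a) = C1 + C2*a^2


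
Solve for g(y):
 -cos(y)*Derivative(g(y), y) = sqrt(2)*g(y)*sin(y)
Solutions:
 g(y) = C1*cos(y)^(sqrt(2))


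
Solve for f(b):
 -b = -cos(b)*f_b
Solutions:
 f(b) = C1 + Integral(b/cos(b), b)


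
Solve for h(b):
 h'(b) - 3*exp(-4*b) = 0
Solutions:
 h(b) = C1 - 3*exp(-4*b)/4


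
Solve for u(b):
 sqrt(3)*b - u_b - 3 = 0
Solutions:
 u(b) = C1 + sqrt(3)*b^2/2 - 3*b


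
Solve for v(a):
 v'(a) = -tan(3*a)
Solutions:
 v(a) = C1 + log(cos(3*a))/3


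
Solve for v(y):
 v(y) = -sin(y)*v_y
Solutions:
 v(y) = C1*sqrt(cos(y) + 1)/sqrt(cos(y) - 1)


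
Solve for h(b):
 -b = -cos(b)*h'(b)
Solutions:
 h(b) = C1 + Integral(b/cos(b), b)


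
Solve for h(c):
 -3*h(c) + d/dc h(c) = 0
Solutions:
 h(c) = C1*exp(3*c)


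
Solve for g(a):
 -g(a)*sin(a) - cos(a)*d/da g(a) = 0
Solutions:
 g(a) = C1*cos(a)
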